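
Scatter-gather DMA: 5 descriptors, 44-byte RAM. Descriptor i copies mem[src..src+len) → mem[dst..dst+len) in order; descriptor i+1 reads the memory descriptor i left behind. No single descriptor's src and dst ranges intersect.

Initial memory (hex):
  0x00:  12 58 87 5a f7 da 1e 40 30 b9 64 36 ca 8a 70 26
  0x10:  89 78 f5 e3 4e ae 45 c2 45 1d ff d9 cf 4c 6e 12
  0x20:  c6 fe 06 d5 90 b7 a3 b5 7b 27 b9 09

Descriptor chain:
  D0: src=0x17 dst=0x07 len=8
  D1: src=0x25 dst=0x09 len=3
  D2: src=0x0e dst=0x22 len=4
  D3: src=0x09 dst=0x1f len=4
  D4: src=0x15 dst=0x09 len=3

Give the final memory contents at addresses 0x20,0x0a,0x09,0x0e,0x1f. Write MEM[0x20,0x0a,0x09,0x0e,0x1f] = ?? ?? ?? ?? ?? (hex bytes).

D0: mem[0x07..0x0e] <- [c2 45 1d ff d9 cf 4c 6e]
D1: mem[0x09..0x0b] <- [b7 a3 b5]
D2: mem[0x22..0x25] <- [6e 26 89 78]
D3: mem[0x1f..0x22] <- [b7 a3 b5 cf]
D4: mem[0x09..0x0b] <- [ae 45 c2]
query mem[0x20]=0xa3, mem[0x0a]=0x45, mem[0x09]=0xae, mem[0x0e]=0x6e, mem[0x1f]=0xb7

MEM[0x20,0x0a,0x09,0x0e,0x1f] = a3 45 ae 6e b7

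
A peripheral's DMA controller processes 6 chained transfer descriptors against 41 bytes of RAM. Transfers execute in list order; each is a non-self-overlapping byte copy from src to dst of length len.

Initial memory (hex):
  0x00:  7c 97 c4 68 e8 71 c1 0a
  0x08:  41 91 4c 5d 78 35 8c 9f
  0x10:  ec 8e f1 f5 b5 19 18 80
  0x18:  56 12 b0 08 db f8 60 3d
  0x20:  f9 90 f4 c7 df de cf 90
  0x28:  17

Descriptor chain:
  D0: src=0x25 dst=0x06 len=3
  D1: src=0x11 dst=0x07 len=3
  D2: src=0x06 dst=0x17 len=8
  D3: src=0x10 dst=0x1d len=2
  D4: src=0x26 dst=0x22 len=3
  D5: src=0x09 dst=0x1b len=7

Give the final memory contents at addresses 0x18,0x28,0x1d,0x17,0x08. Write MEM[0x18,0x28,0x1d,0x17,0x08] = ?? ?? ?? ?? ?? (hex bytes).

MEM[0x18,0x28,0x1d,0x17,0x08] = 8e 17 5d de f1

[0] 0x25->0x06 len=3 : de cf 90
[1] 0x11->0x07 len=3 : 8e f1 f5
[2] 0x06->0x17 len=8 : de 8e f1 f5 4c 5d 78 35
[3] 0x10->0x1d len=2 : ec 8e
[4] 0x26->0x22 len=3 : cf 90 17
[5] 0x09->0x1b len=7 : f5 4c 5d 78 35 8c 9f
query mem[0x18]=0x8e, mem[0x28]=0x17, mem[0x1d]=0x5d, mem[0x17]=0xde, mem[0x08]=0xf1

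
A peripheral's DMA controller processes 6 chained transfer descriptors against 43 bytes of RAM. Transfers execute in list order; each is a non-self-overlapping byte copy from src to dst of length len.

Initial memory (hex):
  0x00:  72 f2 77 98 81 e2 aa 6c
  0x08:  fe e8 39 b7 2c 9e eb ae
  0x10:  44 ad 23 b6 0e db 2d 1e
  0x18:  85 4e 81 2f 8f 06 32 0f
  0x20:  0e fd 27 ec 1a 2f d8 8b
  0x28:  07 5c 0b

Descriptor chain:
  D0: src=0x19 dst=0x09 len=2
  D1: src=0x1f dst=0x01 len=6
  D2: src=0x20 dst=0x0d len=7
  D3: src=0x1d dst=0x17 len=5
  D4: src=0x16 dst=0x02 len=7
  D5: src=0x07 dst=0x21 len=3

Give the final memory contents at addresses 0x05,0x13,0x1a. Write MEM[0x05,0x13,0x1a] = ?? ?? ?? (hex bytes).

MEM[0x05,0x13,0x1a] = 0f d8 0e

  after D0: wrote 2B at 0x09 = 4e81
  after D1: wrote 6B at 0x01 = 0f0efd27ec1a
  after D2: wrote 7B at 0x0d = 0efd27ec1a2fd8
  after D3: wrote 5B at 0x17 = 06320f0efd
  after D4: wrote 7B at 0x02 = 2d06320f0efd8f
  after D5: wrote 3B at 0x21 = fd8f4e
query mem[0x05]=0x0f, mem[0x13]=0xd8, mem[0x1a]=0x0e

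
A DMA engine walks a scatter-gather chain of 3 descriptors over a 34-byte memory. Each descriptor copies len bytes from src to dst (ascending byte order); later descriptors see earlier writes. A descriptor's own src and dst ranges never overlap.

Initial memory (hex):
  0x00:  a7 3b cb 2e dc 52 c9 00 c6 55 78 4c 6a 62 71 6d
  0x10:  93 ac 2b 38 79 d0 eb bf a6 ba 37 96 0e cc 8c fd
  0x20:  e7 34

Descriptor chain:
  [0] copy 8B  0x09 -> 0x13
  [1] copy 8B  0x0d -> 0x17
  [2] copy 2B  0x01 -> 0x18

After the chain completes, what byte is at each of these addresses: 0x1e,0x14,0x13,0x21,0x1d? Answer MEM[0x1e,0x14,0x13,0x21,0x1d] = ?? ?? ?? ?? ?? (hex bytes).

MEM[0x1e,0x14,0x13,0x21,0x1d] = 78 78 55 34 55

  after D0: wrote 8B at 0x13 = 55784c6a62716d93
  after D1: wrote 8B at 0x17 = 62716d93ac2b5578
  after D2: wrote 2B at 0x18 = 3bcb
query mem[0x1e]=0x78, mem[0x14]=0x78, mem[0x13]=0x55, mem[0x21]=0x34, mem[0x1d]=0x55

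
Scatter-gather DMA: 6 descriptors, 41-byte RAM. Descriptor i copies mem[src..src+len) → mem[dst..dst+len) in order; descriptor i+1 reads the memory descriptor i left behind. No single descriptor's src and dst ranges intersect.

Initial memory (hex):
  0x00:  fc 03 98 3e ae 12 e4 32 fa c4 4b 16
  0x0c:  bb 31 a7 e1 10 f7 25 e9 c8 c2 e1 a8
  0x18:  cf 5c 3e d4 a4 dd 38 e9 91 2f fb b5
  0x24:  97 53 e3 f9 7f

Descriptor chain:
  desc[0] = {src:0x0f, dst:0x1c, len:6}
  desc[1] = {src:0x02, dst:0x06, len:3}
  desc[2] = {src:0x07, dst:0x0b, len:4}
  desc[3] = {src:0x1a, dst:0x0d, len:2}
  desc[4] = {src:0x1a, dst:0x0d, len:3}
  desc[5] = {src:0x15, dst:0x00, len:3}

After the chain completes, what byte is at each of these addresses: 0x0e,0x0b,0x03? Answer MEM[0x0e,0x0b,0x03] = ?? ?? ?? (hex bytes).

MEM[0x0e,0x0b,0x03] = d4 3e 3e

[0] 0x0f->0x1c len=6 : e1 10 f7 25 e9 c8
[1] 0x02->0x06 len=3 : 98 3e ae
[2] 0x07->0x0b len=4 : 3e ae c4 4b
[3] 0x1a->0x0d len=2 : 3e d4
[4] 0x1a->0x0d len=3 : 3e d4 e1
[5] 0x15->0x00 len=3 : c2 e1 a8
query mem[0x0e]=0xd4, mem[0x0b]=0x3e, mem[0x03]=0x3e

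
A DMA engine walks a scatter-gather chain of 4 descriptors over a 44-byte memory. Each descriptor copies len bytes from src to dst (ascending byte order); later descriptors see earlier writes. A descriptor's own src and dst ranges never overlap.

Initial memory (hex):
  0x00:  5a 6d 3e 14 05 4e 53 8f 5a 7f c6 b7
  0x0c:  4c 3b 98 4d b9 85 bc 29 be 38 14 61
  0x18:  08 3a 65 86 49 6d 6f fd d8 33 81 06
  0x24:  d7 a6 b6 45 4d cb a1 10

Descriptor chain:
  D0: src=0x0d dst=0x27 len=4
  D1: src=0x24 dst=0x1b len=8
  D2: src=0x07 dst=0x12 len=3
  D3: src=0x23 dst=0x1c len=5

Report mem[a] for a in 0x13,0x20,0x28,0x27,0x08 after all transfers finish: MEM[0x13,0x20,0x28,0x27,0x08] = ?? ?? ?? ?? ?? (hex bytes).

MEM[0x13,0x20,0x28,0x27,0x08] = 5a 3b 98 3b 5a

D0: mem[0x27..0x2a] <- [3b 98 4d b9]
D1: mem[0x1b..0x22] <- [d7 a6 b6 3b 98 4d b9 10]
D2: mem[0x12..0x14] <- [8f 5a 7f]
D3: mem[0x1c..0x20] <- [06 d7 a6 b6 3b]
query mem[0x13]=0x5a, mem[0x20]=0x3b, mem[0x28]=0x98, mem[0x27]=0x3b, mem[0x08]=0x5a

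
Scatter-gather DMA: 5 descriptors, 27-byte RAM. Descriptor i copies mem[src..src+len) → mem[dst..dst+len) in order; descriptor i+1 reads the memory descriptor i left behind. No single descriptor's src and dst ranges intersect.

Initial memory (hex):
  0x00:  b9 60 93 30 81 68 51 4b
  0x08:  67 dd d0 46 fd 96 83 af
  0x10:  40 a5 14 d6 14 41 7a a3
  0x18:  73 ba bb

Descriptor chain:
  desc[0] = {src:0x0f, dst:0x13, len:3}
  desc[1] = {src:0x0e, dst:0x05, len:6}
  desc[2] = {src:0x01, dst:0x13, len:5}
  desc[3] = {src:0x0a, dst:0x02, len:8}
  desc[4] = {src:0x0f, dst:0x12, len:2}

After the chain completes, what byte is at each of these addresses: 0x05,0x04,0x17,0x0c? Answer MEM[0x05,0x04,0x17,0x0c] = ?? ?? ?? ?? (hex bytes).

[0] 0x0f->0x13 len=3 : af 40 a5
[1] 0x0e->0x05 len=6 : 83 af 40 a5 14 af
[2] 0x01->0x13 len=5 : 60 93 30 81 83
[3] 0x0a->0x02 len=8 : af 46 fd 96 83 af 40 a5
[4] 0x0f->0x12 len=2 : af 40
query mem[0x05]=0x96, mem[0x04]=0xfd, mem[0x17]=0x83, mem[0x0c]=0xfd

MEM[0x05,0x04,0x17,0x0c] = 96 fd 83 fd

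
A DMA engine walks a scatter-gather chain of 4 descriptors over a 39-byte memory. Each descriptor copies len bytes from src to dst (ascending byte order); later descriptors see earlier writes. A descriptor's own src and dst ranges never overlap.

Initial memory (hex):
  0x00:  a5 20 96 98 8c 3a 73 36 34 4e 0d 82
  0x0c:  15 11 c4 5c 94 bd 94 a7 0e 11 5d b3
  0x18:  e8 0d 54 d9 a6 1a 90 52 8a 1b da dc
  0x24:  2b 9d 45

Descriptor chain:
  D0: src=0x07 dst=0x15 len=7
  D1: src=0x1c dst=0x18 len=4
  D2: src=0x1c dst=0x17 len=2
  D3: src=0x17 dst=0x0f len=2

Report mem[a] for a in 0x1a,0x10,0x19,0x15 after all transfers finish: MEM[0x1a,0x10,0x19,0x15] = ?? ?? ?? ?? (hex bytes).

[0] 0x07->0x15 len=7 : 36 34 4e 0d 82 15 11
[1] 0x1c->0x18 len=4 : a6 1a 90 52
[2] 0x1c->0x17 len=2 : a6 1a
[3] 0x17->0x0f len=2 : a6 1a
query mem[0x1a]=0x90, mem[0x10]=0x1a, mem[0x19]=0x1a, mem[0x15]=0x36

MEM[0x1a,0x10,0x19,0x15] = 90 1a 1a 36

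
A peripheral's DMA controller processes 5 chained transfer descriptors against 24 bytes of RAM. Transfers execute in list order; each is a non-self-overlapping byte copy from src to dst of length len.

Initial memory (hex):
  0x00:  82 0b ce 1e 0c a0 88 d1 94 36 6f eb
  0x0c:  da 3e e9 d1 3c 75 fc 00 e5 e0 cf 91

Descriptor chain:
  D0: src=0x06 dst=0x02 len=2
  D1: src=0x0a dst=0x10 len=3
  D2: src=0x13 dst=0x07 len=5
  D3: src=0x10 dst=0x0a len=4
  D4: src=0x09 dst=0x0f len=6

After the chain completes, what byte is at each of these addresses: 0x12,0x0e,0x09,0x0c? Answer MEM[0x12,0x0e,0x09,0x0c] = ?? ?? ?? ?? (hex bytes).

MEM[0x12,0x0e,0x09,0x0c] = da e9 e0 da

#0 dst[0x02+2] := {0x88,0xd1}
#1 dst[0x10+3] := {0x6f,0xeb,0xda}
#2 dst[0x07+5] := {0x00,0xe5,0xe0,0xcf,0x91}
#3 dst[0x0a+4] := {0x6f,0xeb,0xda,0x00}
#4 dst[0x0f+6] := {0xe0,0x6f,0xeb,0xda,0x00,0xe9}
query mem[0x12]=0xda, mem[0x0e]=0xe9, mem[0x09]=0xe0, mem[0x0c]=0xda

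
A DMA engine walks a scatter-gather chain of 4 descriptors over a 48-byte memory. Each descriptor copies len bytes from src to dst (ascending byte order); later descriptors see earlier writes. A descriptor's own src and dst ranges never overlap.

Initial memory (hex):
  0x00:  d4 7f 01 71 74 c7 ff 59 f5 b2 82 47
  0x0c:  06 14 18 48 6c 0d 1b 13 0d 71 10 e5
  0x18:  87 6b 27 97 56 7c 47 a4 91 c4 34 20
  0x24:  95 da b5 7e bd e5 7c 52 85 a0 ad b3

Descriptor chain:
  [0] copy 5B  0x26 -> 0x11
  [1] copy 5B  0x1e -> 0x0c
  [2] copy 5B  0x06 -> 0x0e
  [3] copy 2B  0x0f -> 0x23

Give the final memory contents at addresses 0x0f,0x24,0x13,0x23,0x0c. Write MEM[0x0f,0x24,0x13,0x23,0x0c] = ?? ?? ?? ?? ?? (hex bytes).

MEM[0x0f,0x24,0x13,0x23,0x0c] = 59 f5 bd 59 47

#0 dst[0x11+5] := {0xb5,0x7e,0xbd,0xe5,0x7c}
#1 dst[0x0c+5] := {0x47,0xa4,0x91,0xc4,0x34}
#2 dst[0x0e+5] := {0xff,0x59,0xf5,0xb2,0x82}
#3 dst[0x23+2] := {0x59,0xf5}
query mem[0x0f]=0x59, mem[0x24]=0xf5, mem[0x13]=0xbd, mem[0x23]=0x59, mem[0x0c]=0x47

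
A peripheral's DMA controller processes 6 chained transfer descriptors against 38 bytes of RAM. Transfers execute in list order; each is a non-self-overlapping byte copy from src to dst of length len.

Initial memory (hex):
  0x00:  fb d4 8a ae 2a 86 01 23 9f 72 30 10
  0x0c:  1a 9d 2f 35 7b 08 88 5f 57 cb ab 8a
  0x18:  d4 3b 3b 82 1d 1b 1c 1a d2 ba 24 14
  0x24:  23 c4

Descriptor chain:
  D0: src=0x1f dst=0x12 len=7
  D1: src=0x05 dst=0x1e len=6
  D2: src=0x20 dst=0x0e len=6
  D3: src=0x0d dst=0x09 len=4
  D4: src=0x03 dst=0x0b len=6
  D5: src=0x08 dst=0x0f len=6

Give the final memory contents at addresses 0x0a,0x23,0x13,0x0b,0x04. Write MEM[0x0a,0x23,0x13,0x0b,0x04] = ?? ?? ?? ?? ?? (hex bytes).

MEM[0x0a,0x23,0x13,0x0b,0x04] = 23 30 2a ae 2a

D0: mem[0x12..0x18] <- [1a d2 ba 24 14 23 c4]
D1: mem[0x1e..0x23] <- [86 01 23 9f 72 30]
D2: mem[0x0e..0x13] <- [23 9f 72 30 23 c4]
D3: mem[0x09..0x0c] <- [9d 23 9f 72]
D4: mem[0x0b..0x10] <- [ae 2a 86 01 23 9f]
D5: mem[0x0f..0x14] <- [9f 9d 23 ae 2a 86]
query mem[0x0a]=0x23, mem[0x23]=0x30, mem[0x13]=0x2a, mem[0x0b]=0xae, mem[0x04]=0x2a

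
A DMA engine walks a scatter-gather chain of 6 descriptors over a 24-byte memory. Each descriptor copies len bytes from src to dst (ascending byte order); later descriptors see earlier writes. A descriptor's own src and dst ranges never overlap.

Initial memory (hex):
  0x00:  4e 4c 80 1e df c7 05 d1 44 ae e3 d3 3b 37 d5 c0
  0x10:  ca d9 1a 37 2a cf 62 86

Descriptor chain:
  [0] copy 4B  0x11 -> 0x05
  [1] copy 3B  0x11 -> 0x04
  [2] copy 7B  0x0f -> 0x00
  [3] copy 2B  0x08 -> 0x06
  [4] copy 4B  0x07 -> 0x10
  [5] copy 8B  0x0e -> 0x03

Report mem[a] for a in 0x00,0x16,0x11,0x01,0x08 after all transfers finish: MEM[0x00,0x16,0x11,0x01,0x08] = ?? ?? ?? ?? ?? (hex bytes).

  after D0: wrote 4B at 0x05 = d91a372a
  after D1: wrote 3B at 0x04 = d91a37
  after D2: wrote 7B at 0x00 = c0cad91a372acf
  after D3: wrote 2B at 0x06 = 2aae
  after D4: wrote 4B at 0x10 = ae2aaee3
  after D5: wrote 8B at 0x03 = d5c0ae2aaee32acf
query mem[0x00]=0xc0, mem[0x16]=0x62, mem[0x11]=0x2a, mem[0x01]=0xca, mem[0x08]=0xe3

MEM[0x00,0x16,0x11,0x01,0x08] = c0 62 2a ca e3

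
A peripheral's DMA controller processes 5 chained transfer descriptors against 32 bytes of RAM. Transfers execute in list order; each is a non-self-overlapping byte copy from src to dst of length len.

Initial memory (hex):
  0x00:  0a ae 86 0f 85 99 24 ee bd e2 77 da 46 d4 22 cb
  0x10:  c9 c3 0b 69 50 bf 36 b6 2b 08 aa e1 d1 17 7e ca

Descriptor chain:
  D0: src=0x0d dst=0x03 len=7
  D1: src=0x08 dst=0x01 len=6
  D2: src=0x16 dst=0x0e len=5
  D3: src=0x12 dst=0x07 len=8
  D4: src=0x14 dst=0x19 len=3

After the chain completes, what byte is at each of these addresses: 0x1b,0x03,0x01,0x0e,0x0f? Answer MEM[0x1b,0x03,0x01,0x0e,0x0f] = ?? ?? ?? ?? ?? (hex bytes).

MEM[0x1b,0x03,0x01,0x0e,0x0f] = 36 77 0b 08 b6

  after D0: wrote 7B at 0x03 = d422cbc9c30b69
  after D1: wrote 6B at 0x01 = 0b6977da46d4
  after D2: wrote 5B at 0x0e = 36b62b08aa
  after D3: wrote 8B at 0x07 = aa6950bf36b62b08
  after D4: wrote 3B at 0x19 = 50bf36
query mem[0x1b]=0x36, mem[0x03]=0x77, mem[0x01]=0x0b, mem[0x0e]=0x08, mem[0x0f]=0xb6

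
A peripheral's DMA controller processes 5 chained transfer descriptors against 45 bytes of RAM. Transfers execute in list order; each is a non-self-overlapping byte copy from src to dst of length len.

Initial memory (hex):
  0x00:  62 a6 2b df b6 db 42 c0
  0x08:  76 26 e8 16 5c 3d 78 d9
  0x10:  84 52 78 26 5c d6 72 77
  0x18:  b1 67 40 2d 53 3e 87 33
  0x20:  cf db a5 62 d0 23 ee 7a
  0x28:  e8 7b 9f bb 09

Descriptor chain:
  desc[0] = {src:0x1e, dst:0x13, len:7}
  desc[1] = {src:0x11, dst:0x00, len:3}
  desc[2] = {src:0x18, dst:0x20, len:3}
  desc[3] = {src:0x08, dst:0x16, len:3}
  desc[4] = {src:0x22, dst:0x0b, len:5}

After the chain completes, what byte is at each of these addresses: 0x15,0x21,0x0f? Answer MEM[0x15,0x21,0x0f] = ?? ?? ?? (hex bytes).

#0 dst[0x13+7] := {0x87,0x33,0xcf,0xdb,0xa5,0x62,0xd0}
#1 dst[0x00+3] := {0x52,0x78,0x87}
#2 dst[0x20+3] := {0x62,0xd0,0x40}
#3 dst[0x16+3] := {0x76,0x26,0xe8}
#4 dst[0x0b+5] := {0x40,0x62,0xd0,0x23,0xee}
query mem[0x15]=0xcf, mem[0x21]=0xd0, mem[0x0f]=0xee

MEM[0x15,0x21,0x0f] = cf d0 ee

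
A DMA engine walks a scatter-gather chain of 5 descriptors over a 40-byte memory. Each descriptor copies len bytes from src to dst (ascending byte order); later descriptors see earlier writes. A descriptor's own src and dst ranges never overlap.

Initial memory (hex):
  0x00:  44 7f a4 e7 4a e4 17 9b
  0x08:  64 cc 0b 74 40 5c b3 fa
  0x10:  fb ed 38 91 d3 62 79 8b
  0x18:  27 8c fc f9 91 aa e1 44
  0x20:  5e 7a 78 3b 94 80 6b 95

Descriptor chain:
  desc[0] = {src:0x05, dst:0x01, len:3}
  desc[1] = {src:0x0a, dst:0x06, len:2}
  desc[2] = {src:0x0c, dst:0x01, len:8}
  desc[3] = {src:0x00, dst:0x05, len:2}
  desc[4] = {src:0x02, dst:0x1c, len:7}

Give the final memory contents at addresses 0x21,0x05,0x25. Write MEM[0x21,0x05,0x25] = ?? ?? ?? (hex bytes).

#0 dst[0x01+3] := {0xe4,0x17,0x9b}
#1 dst[0x06+2] := {0x0b,0x74}
#2 dst[0x01+8] := {0x40,0x5c,0xb3,0xfa,0xfb,0xed,0x38,0x91}
#3 dst[0x05+2] := {0x44,0x40}
#4 dst[0x1c+7] := {0x5c,0xb3,0xfa,0x44,0x40,0x38,0x91}
query mem[0x21]=0x38, mem[0x05]=0x44, mem[0x25]=0x80

MEM[0x21,0x05,0x25] = 38 44 80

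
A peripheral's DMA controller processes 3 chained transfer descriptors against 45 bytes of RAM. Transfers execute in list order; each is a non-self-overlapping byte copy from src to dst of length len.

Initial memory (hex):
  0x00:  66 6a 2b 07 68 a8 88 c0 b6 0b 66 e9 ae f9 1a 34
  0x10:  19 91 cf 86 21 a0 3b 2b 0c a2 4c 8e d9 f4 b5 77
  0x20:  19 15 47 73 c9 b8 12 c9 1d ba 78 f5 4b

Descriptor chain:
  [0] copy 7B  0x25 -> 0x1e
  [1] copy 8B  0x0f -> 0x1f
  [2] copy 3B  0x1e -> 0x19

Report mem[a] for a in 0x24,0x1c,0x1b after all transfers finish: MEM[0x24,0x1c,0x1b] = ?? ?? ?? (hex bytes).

MEM[0x24,0x1c,0x1b] = 21 d9 19

  after D0: wrote 7B at 0x1e = b812c91dba78f5
  after D1: wrote 8B at 0x1f = 341991cf8621a03b
  after D2: wrote 3B at 0x19 = b83419
query mem[0x24]=0x21, mem[0x1c]=0xd9, mem[0x1b]=0x19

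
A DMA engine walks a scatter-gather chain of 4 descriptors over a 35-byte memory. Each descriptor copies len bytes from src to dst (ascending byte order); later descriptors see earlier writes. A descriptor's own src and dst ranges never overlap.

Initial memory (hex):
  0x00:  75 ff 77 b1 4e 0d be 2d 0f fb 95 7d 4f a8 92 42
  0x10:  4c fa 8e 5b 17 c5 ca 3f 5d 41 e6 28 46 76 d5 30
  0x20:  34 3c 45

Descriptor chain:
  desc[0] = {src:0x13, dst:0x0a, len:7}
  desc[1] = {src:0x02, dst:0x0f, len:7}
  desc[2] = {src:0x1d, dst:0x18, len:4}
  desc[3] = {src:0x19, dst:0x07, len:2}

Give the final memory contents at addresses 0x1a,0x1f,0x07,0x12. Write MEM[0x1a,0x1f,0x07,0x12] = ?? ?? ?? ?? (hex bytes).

  after D0: wrote 7B at 0x0a = 5b17c5ca3f5d41
  after D1: wrote 7B at 0x0f = 77b14e0dbe2d0f
  after D2: wrote 4B at 0x18 = 76d53034
  after D3: wrote 2B at 0x07 = d530
query mem[0x1a]=0x30, mem[0x1f]=0x30, mem[0x07]=0xd5, mem[0x12]=0x0d

MEM[0x1a,0x1f,0x07,0x12] = 30 30 d5 0d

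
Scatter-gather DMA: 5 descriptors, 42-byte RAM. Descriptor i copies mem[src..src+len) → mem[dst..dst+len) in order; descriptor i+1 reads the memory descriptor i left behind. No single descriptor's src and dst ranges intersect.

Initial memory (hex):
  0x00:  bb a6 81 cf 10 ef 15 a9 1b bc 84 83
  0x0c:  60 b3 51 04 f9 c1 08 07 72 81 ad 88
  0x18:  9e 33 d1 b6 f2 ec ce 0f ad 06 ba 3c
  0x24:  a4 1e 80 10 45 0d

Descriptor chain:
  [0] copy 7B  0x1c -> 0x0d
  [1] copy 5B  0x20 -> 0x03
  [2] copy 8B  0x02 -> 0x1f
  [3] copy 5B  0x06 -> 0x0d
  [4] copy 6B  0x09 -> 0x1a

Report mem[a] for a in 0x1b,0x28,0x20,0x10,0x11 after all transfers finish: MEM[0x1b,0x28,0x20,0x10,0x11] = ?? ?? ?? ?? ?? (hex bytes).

MEM[0x1b,0x28,0x20,0x10,0x11] = 84 45 ad bc 84

  after D0: wrote 7B at 0x0d = f2ecce0fad06ba
  after D1: wrote 5B at 0x03 = ad06ba3ca4
  after D2: wrote 8B at 0x1f = 81ad06ba3ca41bbc
  after D3: wrote 5B at 0x0d = 3ca41bbc84
  after D4: wrote 6B at 0x1a = bc8483603ca4
query mem[0x1b]=0x84, mem[0x28]=0x45, mem[0x20]=0xad, mem[0x10]=0xbc, mem[0x11]=0x84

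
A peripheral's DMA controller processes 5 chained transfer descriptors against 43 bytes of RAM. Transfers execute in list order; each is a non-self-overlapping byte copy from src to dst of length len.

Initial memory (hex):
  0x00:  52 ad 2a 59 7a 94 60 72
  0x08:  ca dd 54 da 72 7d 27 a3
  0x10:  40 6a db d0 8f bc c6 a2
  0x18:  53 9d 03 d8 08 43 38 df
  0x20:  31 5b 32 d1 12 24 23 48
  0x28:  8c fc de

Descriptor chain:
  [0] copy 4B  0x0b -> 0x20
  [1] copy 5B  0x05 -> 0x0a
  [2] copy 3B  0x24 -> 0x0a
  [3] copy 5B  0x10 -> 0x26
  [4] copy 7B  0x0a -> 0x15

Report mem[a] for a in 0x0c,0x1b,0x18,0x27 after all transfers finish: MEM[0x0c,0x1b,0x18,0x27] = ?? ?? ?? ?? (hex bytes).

[0] 0x0b->0x20 len=4 : da 72 7d 27
[1] 0x05->0x0a len=5 : 94 60 72 ca dd
[2] 0x24->0x0a len=3 : 12 24 23
[3] 0x10->0x26 len=5 : 40 6a db d0 8f
[4] 0x0a->0x15 len=7 : 12 24 23 ca dd a3 40
query mem[0x0c]=0x23, mem[0x1b]=0x40, mem[0x18]=0xca, mem[0x27]=0x6a

MEM[0x0c,0x1b,0x18,0x27] = 23 40 ca 6a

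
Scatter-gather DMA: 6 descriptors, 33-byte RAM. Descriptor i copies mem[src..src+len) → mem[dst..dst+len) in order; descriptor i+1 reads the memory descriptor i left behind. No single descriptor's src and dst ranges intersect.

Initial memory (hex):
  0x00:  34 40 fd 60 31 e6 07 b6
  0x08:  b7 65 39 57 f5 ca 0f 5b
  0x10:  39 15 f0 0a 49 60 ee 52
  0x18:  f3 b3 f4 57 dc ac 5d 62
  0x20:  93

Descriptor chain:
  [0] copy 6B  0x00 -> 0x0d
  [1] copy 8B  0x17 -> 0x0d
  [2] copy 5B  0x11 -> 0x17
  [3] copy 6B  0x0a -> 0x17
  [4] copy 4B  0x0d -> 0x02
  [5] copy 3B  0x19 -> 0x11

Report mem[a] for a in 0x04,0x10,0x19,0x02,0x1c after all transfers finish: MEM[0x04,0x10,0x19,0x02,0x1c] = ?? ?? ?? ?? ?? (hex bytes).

MEM[0x04,0x10,0x19,0x02,0x1c] = b3 f4 f5 52 b3

#0 dst[0x0d+6] := {0x34,0x40,0xfd,0x60,0x31,0xe6}
#1 dst[0x0d+8] := {0x52,0xf3,0xb3,0xf4,0x57,0xdc,0xac,0x5d}
#2 dst[0x17+5] := {0x57,0xdc,0xac,0x5d,0x60}
#3 dst[0x17+6] := {0x39,0x57,0xf5,0x52,0xf3,0xb3}
#4 dst[0x02+4] := {0x52,0xf3,0xb3,0xf4}
#5 dst[0x11+3] := {0xf5,0x52,0xf3}
query mem[0x04]=0xb3, mem[0x10]=0xf4, mem[0x19]=0xf5, mem[0x02]=0x52, mem[0x1c]=0xb3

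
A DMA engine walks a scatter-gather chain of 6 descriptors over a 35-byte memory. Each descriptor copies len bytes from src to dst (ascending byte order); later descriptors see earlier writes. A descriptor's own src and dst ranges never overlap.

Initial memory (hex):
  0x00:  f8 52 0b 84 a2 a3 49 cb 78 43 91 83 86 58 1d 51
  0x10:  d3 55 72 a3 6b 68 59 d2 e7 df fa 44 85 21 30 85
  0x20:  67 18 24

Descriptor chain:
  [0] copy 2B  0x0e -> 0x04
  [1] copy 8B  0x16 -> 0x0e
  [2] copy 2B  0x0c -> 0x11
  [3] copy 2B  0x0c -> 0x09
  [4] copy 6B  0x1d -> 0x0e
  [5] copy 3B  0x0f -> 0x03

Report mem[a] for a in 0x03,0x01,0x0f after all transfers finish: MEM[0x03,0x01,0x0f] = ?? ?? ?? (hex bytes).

MEM[0x03,0x01,0x0f] = 30 52 30

D0: mem[0x04..0x05] <- [1d 51]
D1: mem[0x0e..0x15] <- [59 d2 e7 df fa 44 85 21]
D2: mem[0x11..0x12] <- [86 58]
D3: mem[0x09..0x0a] <- [86 58]
D4: mem[0x0e..0x13] <- [21 30 85 67 18 24]
D5: mem[0x03..0x05] <- [30 85 67]
query mem[0x03]=0x30, mem[0x01]=0x52, mem[0x0f]=0x30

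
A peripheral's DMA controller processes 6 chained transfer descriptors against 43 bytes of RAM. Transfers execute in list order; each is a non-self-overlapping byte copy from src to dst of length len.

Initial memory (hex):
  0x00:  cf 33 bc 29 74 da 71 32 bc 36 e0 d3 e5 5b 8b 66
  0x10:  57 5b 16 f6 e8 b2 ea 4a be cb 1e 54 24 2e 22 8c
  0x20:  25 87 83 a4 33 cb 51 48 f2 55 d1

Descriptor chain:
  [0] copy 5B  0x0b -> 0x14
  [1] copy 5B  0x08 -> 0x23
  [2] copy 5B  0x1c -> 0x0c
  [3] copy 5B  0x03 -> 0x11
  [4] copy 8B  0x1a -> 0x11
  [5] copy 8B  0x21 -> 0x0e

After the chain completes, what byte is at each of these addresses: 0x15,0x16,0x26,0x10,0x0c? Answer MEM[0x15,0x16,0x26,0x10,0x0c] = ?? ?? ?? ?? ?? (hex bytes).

MEM[0x15,0x16,0x26,0x10,0x0c] = f2 8c d3 bc 24

D0: mem[0x14..0x18] <- [d3 e5 5b 8b 66]
D1: mem[0x23..0x27] <- [bc 36 e0 d3 e5]
D2: mem[0x0c..0x10] <- [24 2e 22 8c 25]
D3: mem[0x11..0x15] <- [29 74 da 71 32]
D4: mem[0x11..0x18] <- [1e 54 24 2e 22 8c 25 87]
D5: mem[0x0e..0x15] <- [87 83 bc 36 e0 d3 e5 f2]
query mem[0x15]=0xf2, mem[0x16]=0x8c, mem[0x26]=0xd3, mem[0x10]=0xbc, mem[0x0c]=0x24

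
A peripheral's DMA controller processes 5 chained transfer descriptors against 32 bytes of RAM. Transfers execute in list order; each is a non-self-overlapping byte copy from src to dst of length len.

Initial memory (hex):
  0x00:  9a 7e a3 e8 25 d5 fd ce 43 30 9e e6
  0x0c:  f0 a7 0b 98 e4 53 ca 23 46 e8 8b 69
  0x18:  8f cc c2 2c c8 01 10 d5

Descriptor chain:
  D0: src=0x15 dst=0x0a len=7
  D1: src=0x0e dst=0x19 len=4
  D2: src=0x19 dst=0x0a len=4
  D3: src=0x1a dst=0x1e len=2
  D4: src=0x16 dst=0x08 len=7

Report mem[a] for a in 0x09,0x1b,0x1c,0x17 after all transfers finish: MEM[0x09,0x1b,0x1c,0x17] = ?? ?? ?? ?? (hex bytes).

MEM[0x09,0x1b,0x1c,0x17] = 69 2c 53 69

[0] 0x15->0x0a len=7 : e8 8b 69 8f cc c2 2c
[1] 0x0e->0x19 len=4 : cc c2 2c 53
[2] 0x19->0x0a len=4 : cc c2 2c 53
[3] 0x1a->0x1e len=2 : c2 2c
[4] 0x16->0x08 len=7 : 8b 69 8f cc c2 2c 53
query mem[0x09]=0x69, mem[0x1b]=0x2c, mem[0x1c]=0x53, mem[0x17]=0x69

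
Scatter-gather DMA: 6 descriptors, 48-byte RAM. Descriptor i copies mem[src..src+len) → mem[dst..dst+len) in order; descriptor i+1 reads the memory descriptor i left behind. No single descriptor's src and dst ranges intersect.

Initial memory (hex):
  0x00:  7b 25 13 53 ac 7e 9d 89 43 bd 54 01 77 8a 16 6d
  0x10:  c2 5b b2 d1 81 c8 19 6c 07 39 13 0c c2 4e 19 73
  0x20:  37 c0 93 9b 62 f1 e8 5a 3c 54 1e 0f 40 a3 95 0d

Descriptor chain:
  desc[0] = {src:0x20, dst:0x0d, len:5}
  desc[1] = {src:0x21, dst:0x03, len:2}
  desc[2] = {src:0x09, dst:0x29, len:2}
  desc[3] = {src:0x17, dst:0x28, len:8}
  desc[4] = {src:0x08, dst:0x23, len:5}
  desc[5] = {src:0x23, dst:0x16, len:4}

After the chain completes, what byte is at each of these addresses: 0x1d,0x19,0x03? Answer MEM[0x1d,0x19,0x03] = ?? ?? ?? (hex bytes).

MEM[0x1d,0x19,0x03] = 4e 01 c0

  after D0: wrote 5B at 0x0d = 37c0939b62
  after D1: wrote 2B at 0x03 = c093
  after D2: wrote 2B at 0x29 = bd54
  after D3: wrote 8B at 0x28 = 6c0739130cc24e19
  after D4: wrote 5B at 0x23 = 43bd540177
  after D5: wrote 4B at 0x16 = 43bd5401
query mem[0x1d]=0x4e, mem[0x19]=0x01, mem[0x03]=0xc0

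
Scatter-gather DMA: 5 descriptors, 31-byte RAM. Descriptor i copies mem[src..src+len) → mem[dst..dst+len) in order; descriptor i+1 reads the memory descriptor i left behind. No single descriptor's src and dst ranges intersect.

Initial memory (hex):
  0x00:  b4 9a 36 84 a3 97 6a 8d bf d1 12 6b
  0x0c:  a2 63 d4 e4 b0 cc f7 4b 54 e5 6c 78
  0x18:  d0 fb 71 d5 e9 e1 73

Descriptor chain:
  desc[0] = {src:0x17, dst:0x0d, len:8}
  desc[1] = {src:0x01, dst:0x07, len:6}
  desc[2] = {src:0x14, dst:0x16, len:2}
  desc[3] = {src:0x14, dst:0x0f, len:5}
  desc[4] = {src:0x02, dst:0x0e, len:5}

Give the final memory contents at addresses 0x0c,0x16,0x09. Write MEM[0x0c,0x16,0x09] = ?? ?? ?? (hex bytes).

MEM[0x0c,0x16,0x09] = 6a 73 84

[0] 0x17->0x0d len=8 : 78 d0 fb 71 d5 e9 e1 73
[1] 0x01->0x07 len=6 : 9a 36 84 a3 97 6a
[2] 0x14->0x16 len=2 : 73 e5
[3] 0x14->0x0f len=5 : 73 e5 73 e5 d0
[4] 0x02->0x0e len=5 : 36 84 a3 97 6a
query mem[0x0c]=0x6a, mem[0x16]=0x73, mem[0x09]=0x84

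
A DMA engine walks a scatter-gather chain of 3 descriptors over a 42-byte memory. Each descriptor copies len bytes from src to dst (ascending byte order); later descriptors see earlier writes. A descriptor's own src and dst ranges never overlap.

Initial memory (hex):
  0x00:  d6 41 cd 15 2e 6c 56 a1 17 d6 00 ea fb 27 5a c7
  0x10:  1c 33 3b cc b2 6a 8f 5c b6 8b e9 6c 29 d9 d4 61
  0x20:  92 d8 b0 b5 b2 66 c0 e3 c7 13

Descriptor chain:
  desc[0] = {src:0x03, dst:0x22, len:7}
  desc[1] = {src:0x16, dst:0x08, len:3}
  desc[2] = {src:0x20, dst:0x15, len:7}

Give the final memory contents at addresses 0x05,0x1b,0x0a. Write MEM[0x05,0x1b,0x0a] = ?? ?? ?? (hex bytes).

  after D0: wrote 7B at 0x22 = 152e6c56a117d6
  after D1: wrote 3B at 0x08 = 8f5cb6
  after D2: wrote 7B at 0x15 = 92d8152e6c56a1
query mem[0x05]=0x6c, mem[0x1b]=0xa1, mem[0x0a]=0xb6

MEM[0x05,0x1b,0x0a] = 6c a1 b6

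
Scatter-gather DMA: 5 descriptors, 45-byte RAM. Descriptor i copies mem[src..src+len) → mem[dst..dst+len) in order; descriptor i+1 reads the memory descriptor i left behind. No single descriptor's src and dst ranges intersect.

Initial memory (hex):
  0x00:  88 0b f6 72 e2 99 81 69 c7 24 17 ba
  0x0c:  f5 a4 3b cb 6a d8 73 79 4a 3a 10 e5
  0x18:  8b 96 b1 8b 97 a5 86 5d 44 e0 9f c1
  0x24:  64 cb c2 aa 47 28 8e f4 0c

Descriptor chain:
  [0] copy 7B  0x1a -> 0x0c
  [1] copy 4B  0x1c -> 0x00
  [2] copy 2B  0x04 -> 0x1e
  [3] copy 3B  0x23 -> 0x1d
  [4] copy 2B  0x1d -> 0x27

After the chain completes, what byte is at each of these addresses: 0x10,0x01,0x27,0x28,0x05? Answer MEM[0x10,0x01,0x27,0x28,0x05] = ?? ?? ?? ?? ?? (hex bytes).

MEM[0x10,0x01,0x27,0x28,0x05] = 86 a5 c1 64 99

  after D0: wrote 7B at 0x0c = b18b97a5865d44
  after D1: wrote 4B at 0x00 = 97a5865d
  after D2: wrote 2B at 0x1e = e299
  after D3: wrote 3B at 0x1d = c164cb
  after D4: wrote 2B at 0x27 = c164
query mem[0x10]=0x86, mem[0x01]=0xa5, mem[0x27]=0xc1, mem[0x28]=0x64, mem[0x05]=0x99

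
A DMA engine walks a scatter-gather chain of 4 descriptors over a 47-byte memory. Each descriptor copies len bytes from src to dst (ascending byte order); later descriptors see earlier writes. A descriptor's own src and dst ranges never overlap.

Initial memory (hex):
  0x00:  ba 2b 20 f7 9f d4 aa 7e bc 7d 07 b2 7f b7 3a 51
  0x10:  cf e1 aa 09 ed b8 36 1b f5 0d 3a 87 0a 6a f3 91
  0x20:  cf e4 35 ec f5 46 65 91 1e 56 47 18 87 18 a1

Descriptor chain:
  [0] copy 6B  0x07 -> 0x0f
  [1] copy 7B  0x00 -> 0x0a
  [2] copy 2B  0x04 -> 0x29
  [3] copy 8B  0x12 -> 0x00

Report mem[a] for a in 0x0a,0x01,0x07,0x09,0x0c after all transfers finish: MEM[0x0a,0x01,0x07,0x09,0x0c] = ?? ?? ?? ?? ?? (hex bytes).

D0: mem[0x0f..0x14] <- [7e bc 7d 07 b2 7f]
D1: mem[0x0a..0x10] <- [ba 2b 20 f7 9f d4 aa]
D2: mem[0x29..0x2a] <- [9f d4]
D3: mem[0x00..0x07] <- [07 b2 7f b8 36 1b f5 0d]
query mem[0x0a]=0xba, mem[0x01]=0xb2, mem[0x07]=0x0d, mem[0x09]=0x7d, mem[0x0c]=0x20

MEM[0x0a,0x01,0x07,0x09,0x0c] = ba b2 0d 7d 20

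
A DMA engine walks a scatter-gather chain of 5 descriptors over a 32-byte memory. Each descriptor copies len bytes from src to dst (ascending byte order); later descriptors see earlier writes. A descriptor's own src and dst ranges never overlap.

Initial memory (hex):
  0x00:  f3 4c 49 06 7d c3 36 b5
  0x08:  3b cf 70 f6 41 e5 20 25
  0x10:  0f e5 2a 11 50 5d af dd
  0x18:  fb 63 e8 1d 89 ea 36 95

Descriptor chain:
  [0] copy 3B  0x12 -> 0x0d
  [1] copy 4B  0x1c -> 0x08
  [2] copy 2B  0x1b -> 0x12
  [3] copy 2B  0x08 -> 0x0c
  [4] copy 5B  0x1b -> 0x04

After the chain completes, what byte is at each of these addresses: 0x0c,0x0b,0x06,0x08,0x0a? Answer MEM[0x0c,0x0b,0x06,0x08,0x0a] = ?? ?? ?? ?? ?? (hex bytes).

MEM[0x0c,0x0b,0x06,0x08,0x0a] = 89 95 ea 95 36

D0: mem[0x0d..0x0f] <- [2a 11 50]
D1: mem[0x08..0x0b] <- [89 ea 36 95]
D2: mem[0x12..0x13] <- [1d 89]
D3: mem[0x0c..0x0d] <- [89 ea]
D4: mem[0x04..0x08] <- [1d 89 ea 36 95]
query mem[0x0c]=0x89, mem[0x0b]=0x95, mem[0x06]=0xea, mem[0x08]=0x95, mem[0x0a]=0x36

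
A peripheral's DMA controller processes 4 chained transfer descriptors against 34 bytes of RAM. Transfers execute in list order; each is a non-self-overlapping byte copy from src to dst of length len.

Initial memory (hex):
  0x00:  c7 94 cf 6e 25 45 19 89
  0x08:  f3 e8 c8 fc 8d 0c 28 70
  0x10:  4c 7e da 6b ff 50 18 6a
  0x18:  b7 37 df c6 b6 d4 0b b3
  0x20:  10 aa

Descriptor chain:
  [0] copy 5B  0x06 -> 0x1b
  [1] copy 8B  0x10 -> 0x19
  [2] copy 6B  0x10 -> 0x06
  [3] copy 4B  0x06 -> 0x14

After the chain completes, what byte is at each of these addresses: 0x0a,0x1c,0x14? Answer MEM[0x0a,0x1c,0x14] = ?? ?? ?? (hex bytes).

#0 dst[0x1b+5] := {0x19,0x89,0xf3,0xe8,0xc8}
#1 dst[0x19+8] := {0x4c,0x7e,0xda,0x6b,0xff,0x50,0x18,0x6a}
#2 dst[0x06+6] := {0x4c,0x7e,0xda,0x6b,0xff,0x50}
#3 dst[0x14+4] := {0x4c,0x7e,0xda,0x6b}
query mem[0x0a]=0xff, mem[0x1c]=0x6b, mem[0x14]=0x4c

MEM[0x0a,0x1c,0x14] = ff 6b 4c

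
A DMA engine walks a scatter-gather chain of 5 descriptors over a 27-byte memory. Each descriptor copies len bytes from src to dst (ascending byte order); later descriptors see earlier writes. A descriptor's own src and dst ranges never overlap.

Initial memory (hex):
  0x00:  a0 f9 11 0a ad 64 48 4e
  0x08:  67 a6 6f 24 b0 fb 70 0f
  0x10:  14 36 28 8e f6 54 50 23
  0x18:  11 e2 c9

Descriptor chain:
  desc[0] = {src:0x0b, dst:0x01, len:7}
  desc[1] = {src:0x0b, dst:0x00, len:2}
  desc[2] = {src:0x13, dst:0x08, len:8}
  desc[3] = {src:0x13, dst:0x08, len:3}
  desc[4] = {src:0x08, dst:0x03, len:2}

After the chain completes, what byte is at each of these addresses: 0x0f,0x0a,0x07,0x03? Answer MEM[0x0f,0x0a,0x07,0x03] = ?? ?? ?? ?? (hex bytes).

  after D0: wrote 7B at 0x01 = 24b0fb700f1436
  after D1: wrote 2B at 0x00 = 24b0
  after D2: wrote 8B at 0x08 = 8ef654502311e2c9
  after D3: wrote 3B at 0x08 = 8ef654
  after D4: wrote 2B at 0x03 = 8ef6
query mem[0x0f]=0xc9, mem[0x0a]=0x54, mem[0x07]=0x36, mem[0x03]=0x8e

MEM[0x0f,0x0a,0x07,0x03] = c9 54 36 8e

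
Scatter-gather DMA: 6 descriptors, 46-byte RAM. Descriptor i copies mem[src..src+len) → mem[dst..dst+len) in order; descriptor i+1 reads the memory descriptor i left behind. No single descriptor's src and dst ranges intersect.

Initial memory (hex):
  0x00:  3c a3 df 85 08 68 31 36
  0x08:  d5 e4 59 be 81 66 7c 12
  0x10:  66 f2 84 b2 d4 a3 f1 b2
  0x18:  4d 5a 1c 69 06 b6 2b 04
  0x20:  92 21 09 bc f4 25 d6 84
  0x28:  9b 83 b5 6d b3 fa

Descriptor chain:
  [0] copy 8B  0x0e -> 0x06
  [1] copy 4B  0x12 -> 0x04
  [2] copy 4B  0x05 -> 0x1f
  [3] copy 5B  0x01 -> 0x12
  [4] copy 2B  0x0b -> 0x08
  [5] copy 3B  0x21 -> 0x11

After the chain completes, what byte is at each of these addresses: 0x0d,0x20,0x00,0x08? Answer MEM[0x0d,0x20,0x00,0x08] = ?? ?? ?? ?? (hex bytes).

MEM[0x0d,0x20,0x00,0x08] = a3 d4 3c b2

#0 dst[0x06+8] := {0x7c,0x12,0x66,0xf2,0x84,0xb2,0xd4,0xa3}
#1 dst[0x04+4] := {0x84,0xb2,0xd4,0xa3}
#2 dst[0x1f+4] := {0xb2,0xd4,0xa3,0x66}
#3 dst[0x12+5] := {0xa3,0xdf,0x85,0x84,0xb2}
#4 dst[0x08+2] := {0xb2,0xd4}
#5 dst[0x11+3] := {0xa3,0x66,0xbc}
query mem[0x0d]=0xa3, mem[0x20]=0xd4, mem[0x00]=0x3c, mem[0x08]=0xb2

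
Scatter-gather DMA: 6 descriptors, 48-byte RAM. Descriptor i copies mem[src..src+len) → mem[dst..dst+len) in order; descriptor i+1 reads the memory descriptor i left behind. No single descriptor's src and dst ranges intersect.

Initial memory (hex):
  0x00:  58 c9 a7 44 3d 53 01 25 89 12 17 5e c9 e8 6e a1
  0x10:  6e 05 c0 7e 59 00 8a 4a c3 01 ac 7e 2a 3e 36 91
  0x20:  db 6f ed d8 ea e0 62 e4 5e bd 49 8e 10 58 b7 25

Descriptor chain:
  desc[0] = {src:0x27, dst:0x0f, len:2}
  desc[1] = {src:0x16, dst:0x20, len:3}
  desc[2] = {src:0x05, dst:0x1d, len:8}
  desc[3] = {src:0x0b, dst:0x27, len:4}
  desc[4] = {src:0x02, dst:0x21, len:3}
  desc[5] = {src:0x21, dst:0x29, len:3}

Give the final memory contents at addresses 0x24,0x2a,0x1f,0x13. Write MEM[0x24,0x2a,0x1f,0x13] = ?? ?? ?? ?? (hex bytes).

MEM[0x24,0x2a,0x1f,0x13] = c9 44 25 7e

[0] 0x27->0x0f len=2 : e4 5e
[1] 0x16->0x20 len=3 : 8a 4a c3
[2] 0x05->0x1d len=8 : 53 01 25 89 12 17 5e c9
[3] 0x0b->0x27 len=4 : 5e c9 e8 6e
[4] 0x02->0x21 len=3 : a7 44 3d
[5] 0x21->0x29 len=3 : a7 44 3d
query mem[0x24]=0xc9, mem[0x2a]=0x44, mem[0x1f]=0x25, mem[0x13]=0x7e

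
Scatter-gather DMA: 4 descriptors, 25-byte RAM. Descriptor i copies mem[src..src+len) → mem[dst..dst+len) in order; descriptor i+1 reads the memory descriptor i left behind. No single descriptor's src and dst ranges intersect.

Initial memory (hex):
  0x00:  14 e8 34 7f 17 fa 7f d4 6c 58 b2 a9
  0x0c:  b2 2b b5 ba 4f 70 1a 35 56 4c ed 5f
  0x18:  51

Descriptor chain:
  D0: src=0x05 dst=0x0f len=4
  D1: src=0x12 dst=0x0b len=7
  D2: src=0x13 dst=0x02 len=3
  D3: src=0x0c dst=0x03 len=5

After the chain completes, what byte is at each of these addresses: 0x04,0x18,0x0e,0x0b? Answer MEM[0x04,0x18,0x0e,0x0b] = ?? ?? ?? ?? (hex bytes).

[0] 0x05->0x0f len=4 : fa 7f d4 6c
[1] 0x12->0x0b len=7 : 6c 35 56 4c ed 5f 51
[2] 0x13->0x02 len=3 : 35 56 4c
[3] 0x0c->0x03 len=5 : 35 56 4c ed 5f
query mem[0x04]=0x56, mem[0x18]=0x51, mem[0x0e]=0x4c, mem[0x0b]=0x6c

MEM[0x04,0x18,0x0e,0x0b] = 56 51 4c 6c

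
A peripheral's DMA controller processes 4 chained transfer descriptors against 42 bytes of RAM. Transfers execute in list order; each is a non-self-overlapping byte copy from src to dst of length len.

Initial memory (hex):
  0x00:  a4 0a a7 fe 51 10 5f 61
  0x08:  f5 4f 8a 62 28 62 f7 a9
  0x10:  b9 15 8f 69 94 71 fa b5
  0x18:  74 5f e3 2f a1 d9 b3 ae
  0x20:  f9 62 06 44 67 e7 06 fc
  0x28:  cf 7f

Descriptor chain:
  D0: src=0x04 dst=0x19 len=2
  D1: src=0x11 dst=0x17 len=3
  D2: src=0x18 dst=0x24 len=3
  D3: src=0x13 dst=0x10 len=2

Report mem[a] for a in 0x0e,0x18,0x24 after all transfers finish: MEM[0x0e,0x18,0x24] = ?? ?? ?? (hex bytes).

MEM[0x0e,0x18,0x24] = f7 8f 8f

D0: mem[0x19..0x1a] <- [51 10]
D1: mem[0x17..0x19] <- [15 8f 69]
D2: mem[0x24..0x26] <- [8f 69 10]
D3: mem[0x10..0x11] <- [69 94]
query mem[0x0e]=0xf7, mem[0x18]=0x8f, mem[0x24]=0x8f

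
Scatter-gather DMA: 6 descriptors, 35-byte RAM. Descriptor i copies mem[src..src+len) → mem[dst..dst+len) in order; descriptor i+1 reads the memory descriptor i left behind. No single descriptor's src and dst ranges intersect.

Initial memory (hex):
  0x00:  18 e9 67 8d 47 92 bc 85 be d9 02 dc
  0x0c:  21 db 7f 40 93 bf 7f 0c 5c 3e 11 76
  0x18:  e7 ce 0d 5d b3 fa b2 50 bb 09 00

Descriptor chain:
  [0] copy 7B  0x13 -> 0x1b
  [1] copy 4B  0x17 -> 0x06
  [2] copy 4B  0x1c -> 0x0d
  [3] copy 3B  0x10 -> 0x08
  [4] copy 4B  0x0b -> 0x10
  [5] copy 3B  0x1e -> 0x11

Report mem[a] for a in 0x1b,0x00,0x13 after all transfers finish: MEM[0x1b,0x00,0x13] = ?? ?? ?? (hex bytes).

[0] 0x13->0x1b len=7 : 0c 5c 3e 11 76 e7 ce
[1] 0x17->0x06 len=4 : 76 e7 ce 0d
[2] 0x1c->0x0d len=4 : 5c 3e 11 76
[3] 0x10->0x08 len=3 : 76 bf 7f
[4] 0x0b->0x10 len=4 : dc 21 5c 3e
[5] 0x1e->0x11 len=3 : 11 76 e7
query mem[0x1b]=0x0c, mem[0x00]=0x18, mem[0x13]=0xe7

MEM[0x1b,0x00,0x13] = 0c 18 e7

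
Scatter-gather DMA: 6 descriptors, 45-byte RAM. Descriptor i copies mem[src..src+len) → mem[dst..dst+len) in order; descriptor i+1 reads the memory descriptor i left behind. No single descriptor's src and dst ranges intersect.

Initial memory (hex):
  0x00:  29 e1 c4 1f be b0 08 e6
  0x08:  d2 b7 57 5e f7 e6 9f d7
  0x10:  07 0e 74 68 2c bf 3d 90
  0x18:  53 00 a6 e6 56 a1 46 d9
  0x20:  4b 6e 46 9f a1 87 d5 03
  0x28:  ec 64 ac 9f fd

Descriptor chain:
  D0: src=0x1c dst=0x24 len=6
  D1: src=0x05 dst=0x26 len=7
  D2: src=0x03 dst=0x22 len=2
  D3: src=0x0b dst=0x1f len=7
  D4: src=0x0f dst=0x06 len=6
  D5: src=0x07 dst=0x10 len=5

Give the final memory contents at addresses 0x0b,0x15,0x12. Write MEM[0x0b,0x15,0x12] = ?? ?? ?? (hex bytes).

MEM[0x0b,0x15,0x12] = 2c bf 74

D0: mem[0x24..0x29] <- [56 a1 46 d9 4b 6e]
D1: mem[0x26..0x2c] <- [b0 08 e6 d2 b7 57 5e]
D2: mem[0x22..0x23] <- [1f be]
D3: mem[0x1f..0x25] <- [5e f7 e6 9f d7 07 0e]
D4: mem[0x06..0x0b] <- [d7 07 0e 74 68 2c]
D5: mem[0x10..0x14] <- [07 0e 74 68 2c]
query mem[0x0b]=0x2c, mem[0x15]=0xbf, mem[0x12]=0x74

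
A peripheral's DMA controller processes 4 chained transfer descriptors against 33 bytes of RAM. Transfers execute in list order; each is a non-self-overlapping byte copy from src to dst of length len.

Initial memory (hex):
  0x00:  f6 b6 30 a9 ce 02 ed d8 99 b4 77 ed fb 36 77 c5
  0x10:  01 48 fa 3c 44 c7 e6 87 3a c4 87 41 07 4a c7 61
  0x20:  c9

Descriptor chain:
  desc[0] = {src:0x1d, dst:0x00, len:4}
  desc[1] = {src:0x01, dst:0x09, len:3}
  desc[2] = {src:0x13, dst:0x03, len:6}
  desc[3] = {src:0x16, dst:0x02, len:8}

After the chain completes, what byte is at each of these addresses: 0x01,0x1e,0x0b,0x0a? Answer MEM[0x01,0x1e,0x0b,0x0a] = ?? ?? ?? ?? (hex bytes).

[0] 0x1d->0x00 len=4 : 4a c7 61 c9
[1] 0x01->0x09 len=3 : c7 61 c9
[2] 0x13->0x03 len=6 : 3c 44 c7 e6 87 3a
[3] 0x16->0x02 len=8 : e6 87 3a c4 87 41 07 4a
query mem[0x01]=0xc7, mem[0x1e]=0xc7, mem[0x0b]=0xc9, mem[0x0a]=0x61

MEM[0x01,0x1e,0x0b,0x0a] = c7 c7 c9 61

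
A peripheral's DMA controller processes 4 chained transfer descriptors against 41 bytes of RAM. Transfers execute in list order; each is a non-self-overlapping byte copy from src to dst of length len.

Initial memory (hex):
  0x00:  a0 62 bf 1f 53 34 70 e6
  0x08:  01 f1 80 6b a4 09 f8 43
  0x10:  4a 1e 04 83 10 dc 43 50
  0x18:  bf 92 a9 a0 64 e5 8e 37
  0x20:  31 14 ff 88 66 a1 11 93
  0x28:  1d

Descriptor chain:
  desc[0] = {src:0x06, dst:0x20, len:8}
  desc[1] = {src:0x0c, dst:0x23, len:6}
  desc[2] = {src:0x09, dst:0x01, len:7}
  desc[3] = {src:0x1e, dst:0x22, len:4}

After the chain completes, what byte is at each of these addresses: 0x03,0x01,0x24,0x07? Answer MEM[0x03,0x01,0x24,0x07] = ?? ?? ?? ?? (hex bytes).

#0 dst[0x20+8] := {0x70,0xe6,0x01,0xf1,0x80,0x6b,0xa4,0x09}
#1 dst[0x23+6] := {0xa4,0x09,0xf8,0x43,0x4a,0x1e}
#2 dst[0x01+7] := {0xf1,0x80,0x6b,0xa4,0x09,0xf8,0x43}
#3 dst[0x22+4] := {0x8e,0x37,0x70,0xe6}
query mem[0x03]=0x6b, mem[0x01]=0xf1, mem[0x24]=0x70, mem[0x07]=0x43

MEM[0x03,0x01,0x24,0x07] = 6b f1 70 43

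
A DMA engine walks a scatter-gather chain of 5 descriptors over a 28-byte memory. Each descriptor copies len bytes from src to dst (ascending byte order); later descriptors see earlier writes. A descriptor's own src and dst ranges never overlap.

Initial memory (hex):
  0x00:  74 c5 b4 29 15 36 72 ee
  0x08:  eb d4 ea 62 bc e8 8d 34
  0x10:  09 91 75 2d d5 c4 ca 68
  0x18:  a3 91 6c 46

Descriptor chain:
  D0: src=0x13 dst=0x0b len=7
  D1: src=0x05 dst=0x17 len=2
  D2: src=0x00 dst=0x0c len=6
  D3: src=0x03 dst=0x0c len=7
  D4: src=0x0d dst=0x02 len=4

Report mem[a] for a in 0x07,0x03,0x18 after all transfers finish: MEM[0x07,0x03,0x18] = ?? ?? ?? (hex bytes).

[0] 0x13->0x0b len=7 : 2d d5 c4 ca 68 a3 91
[1] 0x05->0x17 len=2 : 36 72
[2] 0x00->0x0c len=6 : 74 c5 b4 29 15 36
[3] 0x03->0x0c len=7 : 29 15 36 72 ee eb d4
[4] 0x0d->0x02 len=4 : 15 36 72 ee
query mem[0x07]=0xee, mem[0x03]=0x36, mem[0x18]=0x72

MEM[0x07,0x03,0x18] = ee 36 72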